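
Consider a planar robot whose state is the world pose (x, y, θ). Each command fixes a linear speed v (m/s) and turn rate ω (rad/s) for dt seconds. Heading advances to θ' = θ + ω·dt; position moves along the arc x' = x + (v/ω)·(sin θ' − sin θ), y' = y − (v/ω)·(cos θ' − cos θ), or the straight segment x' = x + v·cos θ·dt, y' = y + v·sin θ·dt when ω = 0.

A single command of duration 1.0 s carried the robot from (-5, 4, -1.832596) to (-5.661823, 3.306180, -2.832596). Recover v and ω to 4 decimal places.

Δθ = -2.832596 − -1.832596 = -1.000000
ω = Δθ/dt = -1.000000/1.0 = -1.0000
R = −Δy/(cos θ' − cos θ) = -1.0000
v = R·ω = -1.0000·-1.0000 = 1.0000

v = 1.0000, ω = -1.0000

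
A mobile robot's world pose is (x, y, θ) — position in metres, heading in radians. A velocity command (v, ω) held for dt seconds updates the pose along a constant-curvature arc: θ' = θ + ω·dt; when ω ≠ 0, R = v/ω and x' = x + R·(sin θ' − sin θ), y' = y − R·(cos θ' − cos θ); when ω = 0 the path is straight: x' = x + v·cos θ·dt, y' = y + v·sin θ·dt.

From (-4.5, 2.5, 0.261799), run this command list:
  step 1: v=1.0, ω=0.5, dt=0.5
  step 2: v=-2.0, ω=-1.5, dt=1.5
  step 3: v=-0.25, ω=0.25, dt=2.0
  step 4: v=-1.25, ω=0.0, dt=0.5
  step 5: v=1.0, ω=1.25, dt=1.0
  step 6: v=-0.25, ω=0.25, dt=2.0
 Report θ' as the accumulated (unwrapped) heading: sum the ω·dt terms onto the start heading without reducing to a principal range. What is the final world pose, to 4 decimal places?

(-5.9631, 4.4898, 0.5118)

step 1: θ'=0.5118 (R=2.0000) → pose (-4.0381, 2.6881, 0.5118)
step 2: θ'=-1.7382 (R=1.3333) → pose (-6.0058, 4.0728, -1.7382)
step 3: θ'=-1.2382 (R=-1.0000) → pose (-6.0467, 4.5659, -1.2382)
step 4: θ'=-1.2382 (straight) → pose (-6.2507, 5.1566, -1.2382)
step 5: θ'=0.0118 (R=0.8000) → pose (-5.4851, 4.6179, 0.0118)
step 6: θ'=0.5118 (R=-1.0000) → pose (-5.9631, 4.4898, 0.5118)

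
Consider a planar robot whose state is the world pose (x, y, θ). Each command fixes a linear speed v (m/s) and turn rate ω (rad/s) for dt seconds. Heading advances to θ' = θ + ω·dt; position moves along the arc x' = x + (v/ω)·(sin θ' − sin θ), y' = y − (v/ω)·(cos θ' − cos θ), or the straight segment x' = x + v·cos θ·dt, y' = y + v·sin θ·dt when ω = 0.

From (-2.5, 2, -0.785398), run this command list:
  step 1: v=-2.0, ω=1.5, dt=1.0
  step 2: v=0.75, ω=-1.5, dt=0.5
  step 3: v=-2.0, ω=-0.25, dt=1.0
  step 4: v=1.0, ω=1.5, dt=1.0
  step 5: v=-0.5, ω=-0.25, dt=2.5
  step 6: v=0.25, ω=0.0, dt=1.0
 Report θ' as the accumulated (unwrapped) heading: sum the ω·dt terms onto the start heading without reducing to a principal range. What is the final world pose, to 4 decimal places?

step 1: θ'=0.7146 (R=-1.3333) → pose (-4.3166, 2.0643, 0.7146)
step 2: θ'=-0.0354 (R=-0.5000) → pose (-3.9712, 2.1863, -0.0354)
step 3: θ'=-0.2854 (R=8.0000) → pose (-5.9404, 2.5049, -0.2854)
step 4: θ'=1.2146 (R=0.6667) → pose (-5.1279, 2.9122, 1.2146)
step 5: θ'=0.5896 (R=2.0000) → pose (-5.8903, 1.9473, 0.5896)
step 6: θ'=0.5896 (straight) → pose (-5.6825, 2.0863, 0.5896)

(-5.6825, 2.0863, 0.5896)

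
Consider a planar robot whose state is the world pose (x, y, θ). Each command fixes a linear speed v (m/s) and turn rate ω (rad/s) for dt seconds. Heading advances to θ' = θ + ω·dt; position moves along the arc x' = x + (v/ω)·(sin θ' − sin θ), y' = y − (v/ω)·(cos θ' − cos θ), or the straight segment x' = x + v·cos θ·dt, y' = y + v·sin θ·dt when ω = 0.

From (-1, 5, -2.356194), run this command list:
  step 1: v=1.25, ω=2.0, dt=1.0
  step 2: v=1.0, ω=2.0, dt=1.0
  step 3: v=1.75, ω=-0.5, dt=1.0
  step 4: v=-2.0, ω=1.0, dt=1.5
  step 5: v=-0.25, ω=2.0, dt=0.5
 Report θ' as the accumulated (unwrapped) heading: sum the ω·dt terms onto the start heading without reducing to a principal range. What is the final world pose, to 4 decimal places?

step 1: θ'=-0.3562 (R=0.6250) → pose (-0.7760, 3.9723, -0.3562)
step 2: θ'=1.6438 (R=0.5000) → pose (-0.1030, 4.4774, 1.6438)
step 3: θ'=1.1438 (R=-3.5000) → pose (0.2019, 6.1822, 1.1438)
step 4: θ'=2.6438 (R=-2.0000) → pose (1.0674, 3.5966, 2.6438)
step 5: θ'=3.6438 (R=-0.1250) → pose (1.1873, 3.5969, 3.6438)

(1.1873, 3.5969, 3.6438)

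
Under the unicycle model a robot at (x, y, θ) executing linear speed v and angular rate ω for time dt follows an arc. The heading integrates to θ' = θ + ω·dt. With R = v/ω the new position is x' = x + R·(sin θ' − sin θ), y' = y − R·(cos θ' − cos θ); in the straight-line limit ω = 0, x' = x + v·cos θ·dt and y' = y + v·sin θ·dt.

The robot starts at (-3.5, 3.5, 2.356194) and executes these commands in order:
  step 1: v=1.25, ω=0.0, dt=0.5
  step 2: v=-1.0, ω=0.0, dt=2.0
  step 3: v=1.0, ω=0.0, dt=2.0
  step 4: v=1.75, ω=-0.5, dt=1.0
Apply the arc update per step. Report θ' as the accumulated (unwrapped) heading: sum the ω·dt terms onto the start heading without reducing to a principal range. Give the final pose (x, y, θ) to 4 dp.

step 1: θ'=2.3562 (straight) → pose (-3.9419, 3.9419, 2.3562)
step 2: θ'=2.3562 (straight) → pose (-2.5277, 2.5277, 2.3562)
step 3: θ'=2.3562 (straight) → pose (-3.9419, 3.9419, 2.3562)
step 4: θ'=1.8562 (R=-3.5000) → pose (-4.8255, 5.4314, 1.8562)

(-4.8255, 5.4314, 1.8562)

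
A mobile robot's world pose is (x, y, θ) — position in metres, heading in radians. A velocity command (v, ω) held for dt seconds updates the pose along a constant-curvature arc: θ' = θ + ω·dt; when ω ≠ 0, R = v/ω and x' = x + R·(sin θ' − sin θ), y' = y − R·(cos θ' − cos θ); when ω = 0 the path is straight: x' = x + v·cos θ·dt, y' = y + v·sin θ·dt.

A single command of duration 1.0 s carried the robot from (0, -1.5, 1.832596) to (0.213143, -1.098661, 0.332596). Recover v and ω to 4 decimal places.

Δθ = 0.332596 − 1.832596 = -1.500000
ω = Δθ/dt = -1.500000/1.0 = -1.5000
R = −Δy/(cos θ' − cos θ) = -0.3333
v = R·ω = -0.3333·-1.5000 = 0.5000

v = 0.5000, ω = -1.5000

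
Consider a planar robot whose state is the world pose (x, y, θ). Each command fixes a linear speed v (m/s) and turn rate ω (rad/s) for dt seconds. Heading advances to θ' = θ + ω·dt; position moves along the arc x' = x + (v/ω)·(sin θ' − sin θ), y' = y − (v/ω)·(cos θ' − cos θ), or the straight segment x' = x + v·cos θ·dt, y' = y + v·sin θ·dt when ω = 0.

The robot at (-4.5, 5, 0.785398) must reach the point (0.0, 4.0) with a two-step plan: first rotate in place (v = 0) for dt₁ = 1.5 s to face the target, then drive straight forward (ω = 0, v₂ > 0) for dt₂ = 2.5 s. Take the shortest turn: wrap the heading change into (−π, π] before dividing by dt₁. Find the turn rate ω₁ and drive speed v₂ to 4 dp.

ω₁ = -0.6694, v₂ = 1.8439

heading to target = atan2(4−5, 0−-4.5) = -0.2187
Δθ = wrap(-0.2187 − 0.7854) = -1.0041; ω₁ = Δθ/dt₁ = -0.6694
distance = √((0−-4.5)² + (4−5)²) = 4.6098; v₂ = distance/dt₂ = 1.8439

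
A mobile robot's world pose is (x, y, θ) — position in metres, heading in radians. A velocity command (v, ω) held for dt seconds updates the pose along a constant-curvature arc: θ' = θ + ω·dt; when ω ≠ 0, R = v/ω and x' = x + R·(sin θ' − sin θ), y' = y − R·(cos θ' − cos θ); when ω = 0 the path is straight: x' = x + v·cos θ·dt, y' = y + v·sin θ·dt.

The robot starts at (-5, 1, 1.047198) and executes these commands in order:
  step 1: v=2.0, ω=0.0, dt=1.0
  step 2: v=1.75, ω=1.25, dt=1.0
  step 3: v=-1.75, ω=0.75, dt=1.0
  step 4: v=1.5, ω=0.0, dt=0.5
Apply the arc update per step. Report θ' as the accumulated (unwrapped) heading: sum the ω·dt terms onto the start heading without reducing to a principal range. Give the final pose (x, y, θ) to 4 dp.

(-3.3881, 3.6594, 3.0472)

step 1: θ'=1.0472 (straight) → pose (-4.0000, 2.7321, 1.0472)
step 2: θ'=2.2972 (R=1.4000) → pose (-4.1658, 4.3619, 2.2972)
step 3: θ'=3.0472 (R=-2.3333) → pose (-2.6414, 3.5887, 3.0472)
step 4: θ'=3.0472 (straight) → pose (-3.3881, 3.6594, 3.0472)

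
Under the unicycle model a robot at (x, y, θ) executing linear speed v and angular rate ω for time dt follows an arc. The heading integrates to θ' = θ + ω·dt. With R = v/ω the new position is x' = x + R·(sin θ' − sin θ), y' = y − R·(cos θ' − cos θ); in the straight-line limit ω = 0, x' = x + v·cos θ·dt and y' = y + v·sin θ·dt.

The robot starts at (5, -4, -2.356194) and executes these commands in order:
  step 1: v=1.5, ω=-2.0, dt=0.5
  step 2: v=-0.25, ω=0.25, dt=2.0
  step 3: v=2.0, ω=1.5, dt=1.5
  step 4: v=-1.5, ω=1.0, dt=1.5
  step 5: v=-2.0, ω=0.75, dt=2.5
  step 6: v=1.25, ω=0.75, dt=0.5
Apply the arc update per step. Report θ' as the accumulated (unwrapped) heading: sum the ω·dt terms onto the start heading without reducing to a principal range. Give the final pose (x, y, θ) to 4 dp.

step 1: θ'=-3.3562 (R=-0.7500) → pose (4.3100, -4.2025, -3.3562)
step 2: θ'=-2.8562 (R=-1.0000) → pose (4.8044, -4.1850, -2.8562)
step 3: θ'=-0.6062 (R=1.3333) → pose (4.4202, -6.5601, -0.6062)
step 4: θ'=0.8938 (R=-1.5000) → pose (2.3964, -6.8532, 0.8938)
step 5: θ'=2.7688 (R=-2.6667) → pose (3.5037, -11.0072, 2.7688)
step 6: θ'=3.1438 (R=1.6667) → pose (2.8930, -10.8927, 3.1438)

(2.8930, -10.8927, 3.1438)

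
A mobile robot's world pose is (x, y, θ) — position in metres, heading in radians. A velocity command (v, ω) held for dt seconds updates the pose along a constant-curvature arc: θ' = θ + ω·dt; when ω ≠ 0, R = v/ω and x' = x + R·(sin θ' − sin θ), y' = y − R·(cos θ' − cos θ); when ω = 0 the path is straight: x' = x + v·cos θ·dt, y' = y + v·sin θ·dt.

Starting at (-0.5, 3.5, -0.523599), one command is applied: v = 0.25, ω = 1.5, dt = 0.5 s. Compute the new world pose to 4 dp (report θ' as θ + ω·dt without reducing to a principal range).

θ' = -0.5236 + 1.5·0.5 = 0.2264
R = v/ω = 0.25/1.5 = 0.1667
x' = -0.5 + 0.1667·(sin 0.2264 − sin -0.5236) = -0.3793
y' = 3.5 − 0.1667·(cos 0.2264 − cos -0.5236) = 3.4819

(-0.3793, 3.4819, 0.2264)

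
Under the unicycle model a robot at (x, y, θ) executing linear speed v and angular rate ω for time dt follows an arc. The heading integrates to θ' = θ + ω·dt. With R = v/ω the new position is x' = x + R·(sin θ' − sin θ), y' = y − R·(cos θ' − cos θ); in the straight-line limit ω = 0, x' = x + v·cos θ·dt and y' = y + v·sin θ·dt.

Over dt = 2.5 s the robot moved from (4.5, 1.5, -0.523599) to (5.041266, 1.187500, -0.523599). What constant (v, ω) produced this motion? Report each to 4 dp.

Δθ = -0.523599 − -0.523599 = 0.000000
ω = Δθ/dt = 0.000000/2.5 = 0.0000
ω = 0 → v = (Δx·cos θ + Δy·sin θ)/dt = 0.2500

v = 0.2500, ω = 0.0000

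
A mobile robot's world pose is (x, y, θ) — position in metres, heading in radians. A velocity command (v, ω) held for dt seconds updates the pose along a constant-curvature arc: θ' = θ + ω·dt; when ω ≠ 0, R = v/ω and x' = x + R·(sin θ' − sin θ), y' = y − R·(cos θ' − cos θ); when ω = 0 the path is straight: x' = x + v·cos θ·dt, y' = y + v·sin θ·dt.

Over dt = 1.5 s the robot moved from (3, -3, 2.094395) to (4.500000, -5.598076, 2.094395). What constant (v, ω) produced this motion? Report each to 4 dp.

v = -2.0000, ω = 0.0000

Δθ = 2.094395 − 2.094395 = 0.000000
ω = Δθ/dt = 0.000000/1.5 = 0.0000
ω = 0 → v = (Δx·cos θ + Δy·sin θ)/dt = -2.0000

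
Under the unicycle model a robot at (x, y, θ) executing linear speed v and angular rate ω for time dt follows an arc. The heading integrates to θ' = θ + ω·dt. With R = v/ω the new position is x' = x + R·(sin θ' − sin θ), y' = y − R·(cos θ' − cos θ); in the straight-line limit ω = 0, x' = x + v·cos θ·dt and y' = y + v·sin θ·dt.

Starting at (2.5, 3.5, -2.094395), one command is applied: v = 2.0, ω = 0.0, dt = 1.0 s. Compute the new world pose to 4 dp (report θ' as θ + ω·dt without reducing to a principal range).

(1.5000, 1.7679, -2.0944)

θ' = -2.0944 + 0.0·1.0 = -2.0944
ω = 0 → straight: x' = 2.5 + 2.0·cos(-2.0944)·1.0 = 1.5000
y' = 3.5 + 2.0·sin(-2.0944)·1.0 = 1.7679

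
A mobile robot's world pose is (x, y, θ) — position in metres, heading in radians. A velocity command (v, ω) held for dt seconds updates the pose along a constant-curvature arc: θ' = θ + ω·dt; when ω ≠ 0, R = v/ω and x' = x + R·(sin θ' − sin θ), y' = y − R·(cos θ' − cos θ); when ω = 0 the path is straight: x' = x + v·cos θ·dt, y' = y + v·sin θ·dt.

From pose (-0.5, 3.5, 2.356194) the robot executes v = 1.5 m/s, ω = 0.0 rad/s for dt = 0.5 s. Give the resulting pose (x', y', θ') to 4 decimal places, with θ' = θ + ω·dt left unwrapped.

θ' = 2.3562 + 0.0·0.5 = 2.3562
ω = 0 → straight: x' = -0.5 + 1.5·cos(2.3562)·0.5 = -1.0303
y' = 3.5 + 1.5·sin(2.3562)·0.5 = 4.0303

(-1.0303, 4.0303, 2.3562)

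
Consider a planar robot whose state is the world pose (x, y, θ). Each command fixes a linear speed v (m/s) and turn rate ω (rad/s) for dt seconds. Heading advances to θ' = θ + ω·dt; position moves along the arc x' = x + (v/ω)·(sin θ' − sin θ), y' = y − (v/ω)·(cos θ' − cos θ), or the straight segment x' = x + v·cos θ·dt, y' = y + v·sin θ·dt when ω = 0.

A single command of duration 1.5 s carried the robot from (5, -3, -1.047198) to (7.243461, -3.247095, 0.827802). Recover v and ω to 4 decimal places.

v = 1.7500, ω = 1.2500

Δθ = 0.827802 − -1.047198 = 1.875000
ω = Δθ/dt = 1.875000/1.5 = 1.2500
R = Δx/(sin θ' − sin θ) = 1.4000
v = R·ω = 1.4000·1.2500 = 1.7500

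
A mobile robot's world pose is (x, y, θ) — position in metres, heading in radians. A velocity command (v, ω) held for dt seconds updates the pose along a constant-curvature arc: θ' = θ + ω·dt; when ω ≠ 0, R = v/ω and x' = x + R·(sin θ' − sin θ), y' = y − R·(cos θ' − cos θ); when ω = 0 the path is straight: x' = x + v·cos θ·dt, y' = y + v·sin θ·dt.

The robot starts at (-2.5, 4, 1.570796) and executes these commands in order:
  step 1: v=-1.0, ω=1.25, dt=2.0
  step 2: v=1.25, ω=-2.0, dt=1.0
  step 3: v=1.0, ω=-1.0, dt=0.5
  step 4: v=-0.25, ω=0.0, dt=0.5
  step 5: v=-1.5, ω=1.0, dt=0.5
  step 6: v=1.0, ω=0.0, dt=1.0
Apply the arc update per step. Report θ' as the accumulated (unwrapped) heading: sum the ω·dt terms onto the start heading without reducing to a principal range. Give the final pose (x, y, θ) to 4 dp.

(-2.5265, 4.1085, 2.0708)

step 1: θ'=4.0708 (R=-0.8000) → pose (-1.0591, 3.5212, 4.0708)
step 2: θ'=2.0708 (R=-0.6250) → pose (-2.1083, 3.5956, 2.0708)
step 3: θ'=1.5708 (R=-1.0000) → pose (-2.2307, 4.0751, 1.5708)
step 4: θ'=1.5708 (straight) → pose (-2.2307, 3.9501, 1.5708)
step 5: θ'=2.0708 (R=-1.5000) → pose (-2.0471, 3.2309, 2.0708)
step 6: θ'=2.0708 (straight) → pose (-2.5265, 4.1085, 2.0708)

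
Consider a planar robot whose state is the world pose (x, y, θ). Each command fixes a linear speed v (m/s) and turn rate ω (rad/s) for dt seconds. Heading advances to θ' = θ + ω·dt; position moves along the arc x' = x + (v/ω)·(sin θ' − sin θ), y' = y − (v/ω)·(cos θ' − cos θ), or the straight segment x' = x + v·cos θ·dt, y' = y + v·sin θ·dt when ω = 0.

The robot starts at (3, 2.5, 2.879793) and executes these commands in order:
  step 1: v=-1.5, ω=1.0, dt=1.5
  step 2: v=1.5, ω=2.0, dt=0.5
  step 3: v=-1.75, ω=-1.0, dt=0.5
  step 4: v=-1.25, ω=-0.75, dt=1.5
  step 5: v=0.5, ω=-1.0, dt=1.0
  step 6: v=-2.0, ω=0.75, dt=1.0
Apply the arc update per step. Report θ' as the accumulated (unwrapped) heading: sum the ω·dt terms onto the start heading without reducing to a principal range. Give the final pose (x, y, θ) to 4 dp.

step 1: θ'=4.3798 (R=-1.5000) → pose (4.8060, 3.4591, 4.3798)
step 2: θ'=5.3798 (R=0.7500) → pose (4.9259, 2.7501, 5.3798)
step 3: θ'=4.8798 (R=1.7500) → pose (4.5748, 3.5416, 4.8798)
step 4: θ'=3.7548 (R=1.6667) → pose (5.2590, 5.1823, 3.7548)
step 5: θ'=2.7548 (R=-0.5000) → pose (4.7827, 5.1282, 2.7548)
step 6: θ'=3.5048 (R=-2.6667) → pose (6.7360, 5.1051, 3.5048)

(6.7360, 5.1051, 3.5048)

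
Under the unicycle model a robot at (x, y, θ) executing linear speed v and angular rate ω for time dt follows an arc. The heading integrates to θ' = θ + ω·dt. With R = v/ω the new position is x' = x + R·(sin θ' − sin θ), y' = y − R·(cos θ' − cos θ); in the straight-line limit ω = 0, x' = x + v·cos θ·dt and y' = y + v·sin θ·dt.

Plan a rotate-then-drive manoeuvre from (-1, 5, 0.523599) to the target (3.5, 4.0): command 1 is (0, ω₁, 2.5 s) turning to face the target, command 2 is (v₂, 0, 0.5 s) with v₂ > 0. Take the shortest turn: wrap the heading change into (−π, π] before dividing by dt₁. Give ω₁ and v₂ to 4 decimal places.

heading to target = atan2(4−5, 3.5−-1) = -0.2187
Δθ = wrap(-0.2187 − 0.5236) = -0.7423; ω₁ = Δθ/dt₁ = -0.2969
distance = √((3.5−-1)² + (4−5)²) = 4.6098; v₂ = distance/dt₂ = 9.2195

ω₁ = -0.2969, v₂ = 9.2195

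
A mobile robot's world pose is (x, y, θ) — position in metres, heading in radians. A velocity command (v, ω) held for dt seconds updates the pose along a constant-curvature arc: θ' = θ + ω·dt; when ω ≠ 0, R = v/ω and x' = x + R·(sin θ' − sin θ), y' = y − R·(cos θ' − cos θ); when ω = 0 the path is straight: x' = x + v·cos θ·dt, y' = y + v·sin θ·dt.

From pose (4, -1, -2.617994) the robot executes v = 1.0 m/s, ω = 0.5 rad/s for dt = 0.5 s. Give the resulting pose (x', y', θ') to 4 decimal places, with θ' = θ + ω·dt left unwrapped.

θ' = -2.6180 + 0.5·0.5 = -2.3680
R = v/ω = 1.0/0.5 = 2.0000
x' = 4 + 2.0000·(sin -2.3680 − sin -2.6180) = 3.6026
y' = -1 − 2.0000·(cos -2.3680 − cos -2.6180) = -1.3012

(3.6026, -1.3012, -2.3680)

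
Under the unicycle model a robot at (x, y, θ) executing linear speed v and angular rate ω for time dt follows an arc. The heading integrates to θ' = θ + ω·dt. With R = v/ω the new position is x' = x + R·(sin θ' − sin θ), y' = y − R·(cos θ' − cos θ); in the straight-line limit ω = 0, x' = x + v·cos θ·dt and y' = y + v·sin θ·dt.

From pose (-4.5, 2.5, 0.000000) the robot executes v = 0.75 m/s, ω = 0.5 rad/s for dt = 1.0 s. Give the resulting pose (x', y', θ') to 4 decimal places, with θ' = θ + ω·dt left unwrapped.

(-3.7809, 2.6836, 0.5000)

θ' = 0.0000 + 0.5·1.0 = 0.5000
R = v/ω = 0.75/0.5 = 1.5000
x' = -4.5 + 1.5000·(sin 0.5000 − sin 0.0000) = -3.7809
y' = 2.5 − 1.5000·(cos 0.5000 − cos 0.0000) = 2.6836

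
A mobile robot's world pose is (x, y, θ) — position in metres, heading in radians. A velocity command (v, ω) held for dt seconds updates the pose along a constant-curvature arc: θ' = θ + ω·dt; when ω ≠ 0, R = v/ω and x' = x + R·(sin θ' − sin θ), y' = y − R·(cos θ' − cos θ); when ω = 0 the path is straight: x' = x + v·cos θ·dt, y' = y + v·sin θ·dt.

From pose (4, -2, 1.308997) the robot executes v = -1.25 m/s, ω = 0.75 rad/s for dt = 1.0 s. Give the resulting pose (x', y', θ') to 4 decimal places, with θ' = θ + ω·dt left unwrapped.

θ' = 1.3090 + 0.75·1.0 = 2.0590
R = v/ω = -1.25/0.75 = -1.6667
x' = 4 + -1.6667·(sin 2.0590 − sin 1.3090) = 4.1379
y' = -2 − -1.6667·(cos 2.0590 − cos 1.3090) = -3.2131

(4.1379, -3.2131, 2.0590)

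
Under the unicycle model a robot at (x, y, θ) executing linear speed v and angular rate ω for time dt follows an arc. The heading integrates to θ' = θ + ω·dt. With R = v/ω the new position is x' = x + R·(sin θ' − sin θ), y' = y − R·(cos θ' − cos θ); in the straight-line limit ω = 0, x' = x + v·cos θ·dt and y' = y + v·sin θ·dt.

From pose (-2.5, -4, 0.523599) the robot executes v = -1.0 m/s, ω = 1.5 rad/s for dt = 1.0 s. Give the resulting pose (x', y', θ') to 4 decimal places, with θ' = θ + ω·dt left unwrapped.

(-2.7661, -4.8690, 2.0236)

θ' = 0.5236 + 1.5·1.0 = 2.0236
R = v/ω = -1.0/1.5 = -0.6667
x' = -2.5 + -0.6667·(sin 2.0236 − sin 0.5236) = -2.7661
y' = -4 − -0.6667·(cos 2.0236 − cos 0.5236) = -4.8690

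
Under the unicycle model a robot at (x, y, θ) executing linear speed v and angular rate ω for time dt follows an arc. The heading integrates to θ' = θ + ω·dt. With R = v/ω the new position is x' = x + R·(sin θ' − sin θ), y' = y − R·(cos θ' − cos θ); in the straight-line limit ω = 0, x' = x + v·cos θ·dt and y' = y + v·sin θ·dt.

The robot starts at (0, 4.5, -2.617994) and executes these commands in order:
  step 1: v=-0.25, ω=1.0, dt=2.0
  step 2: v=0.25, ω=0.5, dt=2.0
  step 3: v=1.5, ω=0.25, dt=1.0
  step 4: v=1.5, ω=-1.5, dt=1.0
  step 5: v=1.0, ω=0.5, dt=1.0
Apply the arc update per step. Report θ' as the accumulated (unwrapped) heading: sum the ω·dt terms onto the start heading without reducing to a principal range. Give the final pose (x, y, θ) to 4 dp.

(3.9642, 4.8564, -0.3680)

step 1: θ'=-0.6180 (R=-0.2500) → pose (0.0199, 4.9203, -0.6180)
step 2: θ'=0.3820 (R=0.5000) → pose (0.4959, 4.8638, 0.3820)
step 3: θ'=0.6320 (R=6.0000) → pose (1.8038, 5.5903, 0.6320)
step 4: θ'=-0.8680 (R=-1.0000) → pose (3.1576, 5.4298, -0.8680)
step 5: θ'=-0.3680 (R=2.0000) → pose (3.9642, 4.8564, -0.3680)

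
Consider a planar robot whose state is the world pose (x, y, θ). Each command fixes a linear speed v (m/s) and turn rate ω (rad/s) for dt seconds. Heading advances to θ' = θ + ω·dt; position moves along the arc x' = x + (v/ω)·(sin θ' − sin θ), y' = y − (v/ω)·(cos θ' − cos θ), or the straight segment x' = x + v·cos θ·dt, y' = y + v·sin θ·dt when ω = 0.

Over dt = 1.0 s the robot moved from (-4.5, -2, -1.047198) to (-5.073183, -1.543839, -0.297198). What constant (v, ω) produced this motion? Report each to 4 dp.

Δθ = -0.297198 − -1.047198 = 0.750000
ω = Δθ/dt = 0.750000/1.0 = 0.7500
R = Δx/(sin θ' − sin θ) = -1.0000
v = R·ω = -1.0000·0.7500 = -0.7500

v = -0.7500, ω = 0.7500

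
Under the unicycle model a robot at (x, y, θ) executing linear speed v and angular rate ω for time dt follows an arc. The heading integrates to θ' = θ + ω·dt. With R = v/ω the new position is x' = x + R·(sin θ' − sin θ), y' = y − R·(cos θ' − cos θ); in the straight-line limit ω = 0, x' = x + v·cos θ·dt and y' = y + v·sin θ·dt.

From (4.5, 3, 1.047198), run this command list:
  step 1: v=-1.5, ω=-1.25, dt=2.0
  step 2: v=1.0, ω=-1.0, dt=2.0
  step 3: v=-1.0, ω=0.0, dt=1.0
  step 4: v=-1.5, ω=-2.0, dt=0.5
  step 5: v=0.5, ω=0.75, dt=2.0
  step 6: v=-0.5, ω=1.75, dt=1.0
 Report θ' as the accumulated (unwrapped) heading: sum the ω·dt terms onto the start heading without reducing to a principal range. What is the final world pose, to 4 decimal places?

step 1: θ'=-1.4528 (R=1.2000) → pose (2.2691, 3.4587, -1.4528)
step 2: θ'=-3.4528 (R=-1.0000) → pose (0.9699, 2.3891, -3.4528)
step 3: θ'=-3.4528 (straight) → pose (1.9218, 2.0828, -3.4528)
step 4: θ'=-4.4528 (R=0.7500) → pose (2.4170, 1.5614, -4.4528)
step 5: θ'=-2.9528 (R=0.6667) → pose (1.6476, 2.0451, -2.9528)
step 6: θ'=-1.2028 (R=-0.2857) → pose (1.8606, 2.4285, -1.2028)

(1.8606, 2.4285, -1.2028)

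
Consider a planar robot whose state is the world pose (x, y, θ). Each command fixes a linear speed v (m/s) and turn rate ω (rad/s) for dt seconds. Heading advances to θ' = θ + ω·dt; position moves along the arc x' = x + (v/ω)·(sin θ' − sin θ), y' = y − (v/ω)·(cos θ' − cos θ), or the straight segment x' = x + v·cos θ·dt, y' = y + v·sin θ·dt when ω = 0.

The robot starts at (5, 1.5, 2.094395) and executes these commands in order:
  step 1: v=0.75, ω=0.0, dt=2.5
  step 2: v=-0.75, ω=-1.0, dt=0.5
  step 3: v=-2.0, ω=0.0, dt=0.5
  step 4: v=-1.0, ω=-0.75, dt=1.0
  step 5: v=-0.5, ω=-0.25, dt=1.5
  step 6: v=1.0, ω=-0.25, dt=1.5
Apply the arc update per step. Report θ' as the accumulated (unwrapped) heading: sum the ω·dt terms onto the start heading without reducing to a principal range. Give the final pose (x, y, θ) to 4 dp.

(4.6921, 0.8092, 0.0944)

step 1: θ'=2.0944 (straight) → pose (4.0625, 3.1238, 2.0944)
step 2: θ'=1.5944 (R=0.7500) → pose (4.1628, 2.7665, 1.5944)
step 3: θ'=1.5944 (straight) → pose (4.1864, 1.7668, 1.5944)
step 4: θ'=0.8444 (R=1.3333) → pose (3.8502, 0.8497, 0.8444)
step 5: θ'=0.4694 (R=2.0000) → pose (3.2597, 0.3944, 0.4694)
step 6: θ'=0.0944 (R=-4.0000) → pose (4.6921, 0.8092, 0.0944)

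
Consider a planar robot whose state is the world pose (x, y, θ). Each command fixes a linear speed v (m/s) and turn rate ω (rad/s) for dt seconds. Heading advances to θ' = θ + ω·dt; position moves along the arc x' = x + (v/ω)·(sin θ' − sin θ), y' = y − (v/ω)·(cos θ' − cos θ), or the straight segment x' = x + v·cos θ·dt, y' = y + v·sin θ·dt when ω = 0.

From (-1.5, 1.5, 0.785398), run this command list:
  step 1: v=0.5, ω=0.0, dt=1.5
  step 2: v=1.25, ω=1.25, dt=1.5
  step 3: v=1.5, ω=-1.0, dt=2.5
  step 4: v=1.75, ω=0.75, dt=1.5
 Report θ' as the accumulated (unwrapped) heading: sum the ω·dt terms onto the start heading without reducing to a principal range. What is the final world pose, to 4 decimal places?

step 1: θ'=0.7854 (straight) → pose (-0.9697, 2.0303, 0.7854)
step 2: θ'=2.6604 (R=1.0000) → pose (-1.2139, 3.6239, 2.6604)
step 3: θ'=0.1604 (R=-1.5000) → pose (-0.7592, 6.4343, 0.1604)
step 4: θ'=1.2854 (R=2.3333) → pose (1.1070, 8.0807, 1.2854)

(1.1070, 8.0807, 1.2854)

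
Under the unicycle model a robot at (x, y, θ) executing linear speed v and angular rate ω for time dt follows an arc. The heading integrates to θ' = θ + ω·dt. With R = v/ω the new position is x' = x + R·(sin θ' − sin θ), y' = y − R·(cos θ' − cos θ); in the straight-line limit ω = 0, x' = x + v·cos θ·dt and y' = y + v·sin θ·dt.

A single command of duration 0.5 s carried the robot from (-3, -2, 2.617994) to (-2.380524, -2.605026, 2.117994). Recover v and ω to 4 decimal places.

v = -1.7500, ω = -1.0000

Δθ = 2.117994 − 2.617994 = -0.500000
ω = Δθ/dt = -0.500000/0.5 = -1.0000
R = Δx/(sin θ' − sin θ) = 1.7500
v = R·ω = 1.7500·-1.0000 = -1.7500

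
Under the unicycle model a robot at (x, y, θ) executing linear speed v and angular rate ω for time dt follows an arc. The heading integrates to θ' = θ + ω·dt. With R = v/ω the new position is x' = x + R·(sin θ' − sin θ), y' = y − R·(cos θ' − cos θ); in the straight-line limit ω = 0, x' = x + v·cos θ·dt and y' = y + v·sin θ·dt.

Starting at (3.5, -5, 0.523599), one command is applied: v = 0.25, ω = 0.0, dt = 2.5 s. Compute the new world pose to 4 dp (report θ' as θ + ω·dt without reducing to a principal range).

θ' = 0.5236 + 0.0·2.5 = 0.5236
ω = 0 → straight: x' = 3.5 + 0.25·cos(0.5236)·2.5 = 4.0413
y' = -5 + 0.25·sin(0.5236)·2.5 = -4.6875

(4.0413, -4.6875, 0.5236)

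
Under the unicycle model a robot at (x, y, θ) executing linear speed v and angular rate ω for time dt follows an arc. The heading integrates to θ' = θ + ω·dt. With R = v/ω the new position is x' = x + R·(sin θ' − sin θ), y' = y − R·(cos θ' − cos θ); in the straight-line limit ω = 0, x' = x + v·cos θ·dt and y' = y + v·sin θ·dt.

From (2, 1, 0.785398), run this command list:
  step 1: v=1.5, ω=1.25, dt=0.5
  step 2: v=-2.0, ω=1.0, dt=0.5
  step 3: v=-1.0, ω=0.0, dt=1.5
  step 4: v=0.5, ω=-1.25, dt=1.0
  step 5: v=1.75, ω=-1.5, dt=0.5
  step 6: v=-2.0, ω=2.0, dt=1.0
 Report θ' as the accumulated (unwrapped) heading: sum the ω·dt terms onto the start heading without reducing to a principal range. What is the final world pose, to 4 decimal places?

(2.8438, -1.3824, 1.9104)

step 1: θ'=1.4104 (R=1.2000) → pose (2.3361, 1.6569, 1.4104)
step 2: θ'=1.9104 (R=-2.0000) → pose (2.4246, 0.6712, 1.9104)
step 3: θ'=1.9104 (straight) → pose (2.9243, -0.7431, 1.9104)
step 4: θ'=0.6604 (R=-0.4000) → pose (3.0561, -0.2940, 0.6604)
step 5: θ'=-0.0896 (R=-1.1667) → pose (3.8761, -0.0533, -0.0896)
step 6: θ'=1.9104 (R=-1.0000) → pose (2.8438, -1.3824, 1.9104)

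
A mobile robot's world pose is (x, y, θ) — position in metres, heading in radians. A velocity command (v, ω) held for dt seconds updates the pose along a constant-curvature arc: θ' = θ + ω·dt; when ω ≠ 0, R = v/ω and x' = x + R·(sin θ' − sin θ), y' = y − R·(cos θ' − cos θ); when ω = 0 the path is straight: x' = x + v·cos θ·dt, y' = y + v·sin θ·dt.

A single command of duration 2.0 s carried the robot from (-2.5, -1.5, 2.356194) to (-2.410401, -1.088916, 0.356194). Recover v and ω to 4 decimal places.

v = 0.2500, ω = -1.0000

Δθ = 0.356194 − 2.356194 = -2.000000
ω = Δθ/dt = -2.000000/2.0 = -1.0000
R = −Δy/(cos θ' − cos θ) = -0.2500
v = R·ω = -0.2500·-1.0000 = 0.2500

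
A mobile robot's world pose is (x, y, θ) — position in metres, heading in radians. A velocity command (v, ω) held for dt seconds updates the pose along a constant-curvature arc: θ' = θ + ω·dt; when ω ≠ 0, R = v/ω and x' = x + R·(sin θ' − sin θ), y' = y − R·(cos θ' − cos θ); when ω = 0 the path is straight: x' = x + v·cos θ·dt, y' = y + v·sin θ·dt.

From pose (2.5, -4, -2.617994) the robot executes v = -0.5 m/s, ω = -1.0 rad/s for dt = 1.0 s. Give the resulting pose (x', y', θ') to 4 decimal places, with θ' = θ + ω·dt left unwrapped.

(2.9793, -3.9887, -3.6180)

θ' = -2.6180 + -1.0·1.0 = -3.6180
R = v/ω = -0.5/-1.0 = 0.5000
x' = 2.5 + 0.5000·(sin -3.6180 − sin -2.6180) = 2.9793
y' = -4 − 0.5000·(cos -3.6180 − cos -2.6180) = -3.9887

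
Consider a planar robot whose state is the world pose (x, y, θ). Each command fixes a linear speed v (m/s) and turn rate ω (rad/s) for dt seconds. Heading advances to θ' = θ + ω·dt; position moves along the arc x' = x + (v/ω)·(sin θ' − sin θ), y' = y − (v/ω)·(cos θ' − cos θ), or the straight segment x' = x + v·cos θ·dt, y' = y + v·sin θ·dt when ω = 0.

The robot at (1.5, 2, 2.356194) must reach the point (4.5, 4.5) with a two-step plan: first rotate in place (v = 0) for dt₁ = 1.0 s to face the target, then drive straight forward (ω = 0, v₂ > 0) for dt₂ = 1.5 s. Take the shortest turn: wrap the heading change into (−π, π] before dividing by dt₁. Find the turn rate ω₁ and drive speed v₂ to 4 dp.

heading to target = atan2(4.5−2, 4.5−1.5) = 0.6947
Δθ = wrap(0.6947 − 2.3562) = -1.6615; ω₁ = Δθ/dt₁ = -1.6615
distance = √((4.5−1.5)² + (4.5−2)²) = 3.9051; v₂ = distance/dt₂ = 2.6034

ω₁ = -1.6615, v₂ = 2.6034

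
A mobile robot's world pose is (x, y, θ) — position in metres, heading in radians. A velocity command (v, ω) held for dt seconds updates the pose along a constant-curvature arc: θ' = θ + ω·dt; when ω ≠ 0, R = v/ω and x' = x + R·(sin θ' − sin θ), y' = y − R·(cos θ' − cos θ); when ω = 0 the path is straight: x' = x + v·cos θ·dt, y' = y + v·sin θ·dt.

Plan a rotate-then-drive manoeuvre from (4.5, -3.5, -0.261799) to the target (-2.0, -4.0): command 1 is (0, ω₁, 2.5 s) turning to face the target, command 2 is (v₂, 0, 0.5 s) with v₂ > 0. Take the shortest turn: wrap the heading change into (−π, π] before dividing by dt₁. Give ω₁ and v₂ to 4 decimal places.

ω₁ = -1.1212, v₂ = 13.0384

heading to target = atan2(-4−-3.5, -2−4.5) = -3.0648
Δθ = wrap(-3.0648 − -0.2618) = -2.8030; ω₁ = Δθ/dt₁ = -1.1212
distance = √((-2−4.5)² + (-4−-3.5)²) = 6.5192; v₂ = distance/dt₂ = 13.0384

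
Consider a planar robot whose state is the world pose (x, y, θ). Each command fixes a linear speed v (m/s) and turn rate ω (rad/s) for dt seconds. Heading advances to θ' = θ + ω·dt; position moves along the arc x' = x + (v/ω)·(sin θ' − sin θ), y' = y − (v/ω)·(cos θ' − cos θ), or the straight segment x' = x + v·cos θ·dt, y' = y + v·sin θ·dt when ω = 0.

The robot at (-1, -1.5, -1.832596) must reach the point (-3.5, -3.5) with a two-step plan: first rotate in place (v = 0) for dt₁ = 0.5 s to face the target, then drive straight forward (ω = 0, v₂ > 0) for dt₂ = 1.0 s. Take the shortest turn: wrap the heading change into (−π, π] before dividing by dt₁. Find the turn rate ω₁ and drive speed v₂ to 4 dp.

ω₁ = -1.2685, v₂ = 3.2016

heading to target = atan2(-3.5−-1.5, -3.5−-1) = -2.4669
Δθ = wrap(-2.4669 − -1.8326) = -0.6343; ω₁ = Δθ/dt₁ = -1.2685
distance = √((-3.5−-1)² + (-3.5−-1.5)²) = 3.2016; v₂ = distance/dt₂ = 3.2016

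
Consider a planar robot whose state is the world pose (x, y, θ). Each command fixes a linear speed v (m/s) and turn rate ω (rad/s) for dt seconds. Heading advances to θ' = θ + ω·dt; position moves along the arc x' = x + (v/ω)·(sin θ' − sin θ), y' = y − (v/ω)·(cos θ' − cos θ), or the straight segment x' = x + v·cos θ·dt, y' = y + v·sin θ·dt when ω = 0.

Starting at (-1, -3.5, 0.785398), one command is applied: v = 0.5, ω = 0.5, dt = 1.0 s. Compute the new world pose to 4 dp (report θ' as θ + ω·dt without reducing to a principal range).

θ' = 0.7854 + 0.5·1.0 = 1.2854
R = v/ω = 0.5/0.5 = 1.0000
x' = -1 + 1.0000·(sin 1.2854 − sin 0.7854) = -0.7476
y' = -3.5 − 1.0000·(cos 1.2854 − cos 0.7854) = -3.0744

(-0.7476, -3.0744, 1.2854)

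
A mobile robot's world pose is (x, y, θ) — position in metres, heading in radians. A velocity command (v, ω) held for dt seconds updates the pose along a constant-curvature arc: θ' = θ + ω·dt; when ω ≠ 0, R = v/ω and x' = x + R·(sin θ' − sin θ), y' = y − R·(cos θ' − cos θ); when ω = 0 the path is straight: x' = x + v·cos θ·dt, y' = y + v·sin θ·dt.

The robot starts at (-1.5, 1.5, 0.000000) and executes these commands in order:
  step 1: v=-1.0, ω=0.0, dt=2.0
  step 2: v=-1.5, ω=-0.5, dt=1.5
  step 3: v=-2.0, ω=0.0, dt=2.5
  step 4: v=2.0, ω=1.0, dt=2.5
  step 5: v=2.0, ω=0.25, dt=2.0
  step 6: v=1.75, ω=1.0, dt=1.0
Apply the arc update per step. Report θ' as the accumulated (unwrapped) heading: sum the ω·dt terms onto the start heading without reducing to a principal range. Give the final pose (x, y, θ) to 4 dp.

step 1: θ'=0.0000 (straight) → pose (-3.5000, 1.5000, 0.0000)
step 2: θ'=-0.7500 (R=3.0000) → pose (-5.5449, 2.3049, -0.7500)
step 3: θ'=-0.7500 (straight) → pose (-9.2034, 5.7131, -0.7500)
step 4: θ'=1.7500 (R=2.0000) → pose (-5.8721, 7.5330, 1.7500)
step 5: θ'=2.2500 (R=8.0000) → pose (-7.5194, 11.1324, 2.2500)
step 6: θ'=3.2500 (R=1.7500) → pose (-9.0704, 11.7728, 3.2500)

(-9.0704, 11.7728, 3.2500)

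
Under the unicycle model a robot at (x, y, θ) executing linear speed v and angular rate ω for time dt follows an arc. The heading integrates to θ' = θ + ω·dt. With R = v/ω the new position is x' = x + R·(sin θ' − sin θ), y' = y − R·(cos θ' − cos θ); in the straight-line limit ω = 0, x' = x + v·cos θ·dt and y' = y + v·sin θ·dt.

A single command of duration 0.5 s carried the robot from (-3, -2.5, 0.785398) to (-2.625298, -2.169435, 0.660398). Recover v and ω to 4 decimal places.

Δθ = 0.660398 − 0.785398 = -0.125000
ω = Δθ/dt = -0.125000/0.5 = -0.2500
R = Δx/(sin θ' − sin θ) = -4.0000
v = R·ω = -4.0000·-0.2500 = 1.0000

v = 1.0000, ω = -0.2500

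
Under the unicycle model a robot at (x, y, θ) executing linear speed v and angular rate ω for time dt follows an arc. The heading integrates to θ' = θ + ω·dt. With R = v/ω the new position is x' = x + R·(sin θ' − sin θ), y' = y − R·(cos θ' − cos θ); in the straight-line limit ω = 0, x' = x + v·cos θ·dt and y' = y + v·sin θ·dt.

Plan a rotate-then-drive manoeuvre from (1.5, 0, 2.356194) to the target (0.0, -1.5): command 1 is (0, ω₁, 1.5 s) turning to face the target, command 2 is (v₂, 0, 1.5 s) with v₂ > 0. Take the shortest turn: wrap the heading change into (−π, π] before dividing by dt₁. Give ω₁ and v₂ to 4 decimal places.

ω₁ = 1.0472, v₂ = 1.4142

heading to target = atan2(-1.5−0, 0−1.5) = -2.3562
Δθ = wrap(-2.3562 − 2.3562) = 1.5708; ω₁ = Δθ/dt₁ = 1.0472
distance = √((0−1.5)² + (-1.5−0)²) = 2.1213; v₂ = distance/dt₂ = 1.4142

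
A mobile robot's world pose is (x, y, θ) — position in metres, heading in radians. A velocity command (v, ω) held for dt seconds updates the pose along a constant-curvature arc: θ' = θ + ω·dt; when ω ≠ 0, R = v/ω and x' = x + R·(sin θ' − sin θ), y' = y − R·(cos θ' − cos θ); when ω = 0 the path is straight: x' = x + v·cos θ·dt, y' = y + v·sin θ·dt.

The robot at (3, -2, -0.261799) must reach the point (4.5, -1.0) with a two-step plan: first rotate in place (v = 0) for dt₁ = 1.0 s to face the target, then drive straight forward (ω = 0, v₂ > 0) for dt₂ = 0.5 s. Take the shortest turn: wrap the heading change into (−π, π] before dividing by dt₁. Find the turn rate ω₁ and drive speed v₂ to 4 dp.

heading to target = atan2(-1−-2, 4.5−3) = 0.5880
Δθ = wrap(0.5880 − -0.2618) = 0.8498; ω₁ = Δθ/dt₁ = 0.8498
distance = √((4.5−3)² + (-1−-2)²) = 1.8028; v₂ = distance/dt₂ = 3.6056

ω₁ = 0.8498, v₂ = 3.6056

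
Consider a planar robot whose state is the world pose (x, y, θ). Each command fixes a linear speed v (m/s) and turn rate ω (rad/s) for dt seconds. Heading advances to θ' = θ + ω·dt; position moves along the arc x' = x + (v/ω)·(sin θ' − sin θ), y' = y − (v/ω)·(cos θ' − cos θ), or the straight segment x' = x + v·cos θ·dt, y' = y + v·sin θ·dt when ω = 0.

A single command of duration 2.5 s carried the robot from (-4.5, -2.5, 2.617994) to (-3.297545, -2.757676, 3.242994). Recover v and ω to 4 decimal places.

v = -0.5000, ω = 0.2500

Δθ = 3.242994 − 2.617994 = 0.625000
ω = Δθ/dt = 0.625000/2.5 = 0.2500
R = Δx/(sin θ' − sin θ) = -2.0000
v = R·ω = -2.0000·0.2500 = -0.5000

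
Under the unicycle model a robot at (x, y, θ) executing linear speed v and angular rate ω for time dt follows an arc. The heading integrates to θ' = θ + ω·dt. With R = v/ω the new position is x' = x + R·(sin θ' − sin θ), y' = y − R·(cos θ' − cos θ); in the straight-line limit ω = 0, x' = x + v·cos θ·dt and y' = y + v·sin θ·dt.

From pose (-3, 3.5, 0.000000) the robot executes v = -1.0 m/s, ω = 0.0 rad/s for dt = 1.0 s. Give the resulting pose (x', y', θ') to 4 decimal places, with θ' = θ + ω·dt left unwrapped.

θ' = 0.0000 + 0.0·1.0 = 0.0000
ω = 0 → straight: x' = -3 + -1.0·cos(0.0000)·1.0 = -4.0000
y' = 3.5 + -1.0·sin(0.0000)·1.0 = 3.5000

(-4.0000, 3.5000, 0.0000)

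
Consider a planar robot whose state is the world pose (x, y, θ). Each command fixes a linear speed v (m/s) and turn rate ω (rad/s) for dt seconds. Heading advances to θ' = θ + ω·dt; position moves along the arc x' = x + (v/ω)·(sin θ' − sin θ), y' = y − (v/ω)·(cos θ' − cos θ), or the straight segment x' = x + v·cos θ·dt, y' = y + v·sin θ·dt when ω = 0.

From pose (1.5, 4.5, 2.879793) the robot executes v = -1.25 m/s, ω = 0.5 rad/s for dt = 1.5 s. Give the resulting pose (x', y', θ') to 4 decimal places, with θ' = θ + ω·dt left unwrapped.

θ' = 2.8798 + 0.5·1.5 = 3.6298
R = v/ω = -1.25/0.5 = -2.5000
x' = 1.5 + -2.5000·(sin 3.6298 − sin 2.8798) = 3.3196
y' = 4.5 − -2.5000·(cos 3.6298 − cos 2.8798) = 4.7069

(3.3196, 4.7069, 3.6298)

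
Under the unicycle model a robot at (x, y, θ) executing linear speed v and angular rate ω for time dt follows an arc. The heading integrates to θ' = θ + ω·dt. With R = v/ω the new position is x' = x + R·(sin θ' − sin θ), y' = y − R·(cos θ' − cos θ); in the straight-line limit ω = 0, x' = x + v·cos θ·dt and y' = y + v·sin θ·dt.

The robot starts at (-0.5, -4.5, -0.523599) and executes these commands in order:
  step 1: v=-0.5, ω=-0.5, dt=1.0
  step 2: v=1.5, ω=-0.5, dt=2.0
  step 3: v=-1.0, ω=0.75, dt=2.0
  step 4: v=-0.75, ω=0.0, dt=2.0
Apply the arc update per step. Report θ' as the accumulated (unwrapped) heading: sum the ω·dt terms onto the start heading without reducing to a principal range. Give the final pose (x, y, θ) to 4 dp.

step 1: θ'=-1.0236 (R=1.0000) → pose (-0.8540, -4.1543, -1.0236)
step 2: θ'=-2.0236 (R=-3.0000) → pose (-0.7183, -7.0276, -2.0236)
step 3: θ'=-0.5236 (R=-1.3333) → pose (-1.2506, -5.2896, -0.5236)
step 4: θ'=-0.5236 (straight) → pose (-2.5496, -4.5396, -0.5236)

(-2.5496, -4.5396, -0.5236)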